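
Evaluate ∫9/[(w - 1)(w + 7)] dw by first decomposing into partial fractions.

Decompose: 9/[(w - 1)(w + 7)] = (9/8)/(w - 1) - (9/8)/(w + 7). Integrate each term: (9/8) ln|(w - 1)| - (9/8) ln|(w + 7)| + C


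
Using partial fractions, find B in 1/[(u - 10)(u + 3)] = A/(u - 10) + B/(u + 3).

Cover-up at u = -3: B = 1/(-3 - 10) = -1/13


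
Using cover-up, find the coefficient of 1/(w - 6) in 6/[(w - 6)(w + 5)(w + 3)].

Cover (w - 6), set w=6: 6/[(6 + 5)(6 + 3)] = 2/33


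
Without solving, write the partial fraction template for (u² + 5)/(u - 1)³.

Repeated linear factor (power 3): P/(u - 1) + Q/(u - 1)² + R/(u - 1)³


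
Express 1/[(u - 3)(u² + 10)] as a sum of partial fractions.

Cover-up at u = 3: α = 1/(3² + 10) = 1/19. Then β = -α = -1/19, γ = -α·(0 + 3) = -3/19
Result: (1/19)/(u - 3) - ((1/19)u + 3/19)/(u² + 10)


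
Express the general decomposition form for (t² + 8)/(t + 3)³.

Repeated linear factor (power 3): α/(t + 3) + β/(t + 3)² + γ/(t + 3)³


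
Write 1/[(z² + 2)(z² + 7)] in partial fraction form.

Coefficient matching gives α = γ = 0, β = 1/(7-2) = 1/5, δ = -β = -1/5
Result: (1/5)/(z² + 2) - (1/5)/(z² + 7)


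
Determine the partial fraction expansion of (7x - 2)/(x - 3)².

(7x - 2) = A(x - 3) + B. At x = 3: B = 7·3 - 2 = 19. Coeff of x: A = 7
Result: 7/(x - 3) + 19/(x - 3)²


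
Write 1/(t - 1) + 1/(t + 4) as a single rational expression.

Common denominator (t - 1)(t + 4). Numerator: 1(t + 4) + 1(t - 1) = (t + 4) + (t - 1) = 2t + 3
Result: (2t + 3)/[(t - 1)(t + 4)]


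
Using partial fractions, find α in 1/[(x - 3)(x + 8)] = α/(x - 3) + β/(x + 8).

Cover-up at x = 3: α = 1/(3 + 8) = 1/11


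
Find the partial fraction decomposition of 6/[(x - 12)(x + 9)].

6/(x - 12)(x + 9) = P/(x - 12) + Q/(x + 9). P = 6/(12 + 9) = 2/7, Q = 6/(-9 - 12) = -2/7
Result: (2/7)/(x - 12) - (2/7)/(x + 9)


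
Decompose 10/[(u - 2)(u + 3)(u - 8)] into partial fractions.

Using cover-up method: P = -1/3, Q = 2/11, R = 5/33
Result: (-1/3)/(u - 2) + (2/11)/(u + 3) + (5/33)/(u - 8)


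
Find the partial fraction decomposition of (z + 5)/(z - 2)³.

(z + 5) = α(z - 2)² + β(z - 2) + γ. At z = 2: γ = 1·2 + 5 = 7. Coefficients: α = 0, β = 1
Result: 1/(z - 2)² + 7/(z - 2)³


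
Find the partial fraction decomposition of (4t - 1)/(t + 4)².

(4t - 1) = α(t + 4) + β. At t = -4: β = 4·(-4) - 1 = -17. Coeff of t: α = 4
Result: 4/(t + 4) - 17/(t + 4)²


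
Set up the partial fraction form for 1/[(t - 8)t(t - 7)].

Three distinct linear factors: P/(t - 8) + Q/t + R/(t - 7)


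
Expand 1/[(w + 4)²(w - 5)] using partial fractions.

Cover-up at w=5: γ = 1/(5 + 4)² = 1/81. Cover-up at w=-4: β = 1/(-4 - 5) = -1/9. Comparing w² coeff: α = -γ = -1/81
Result: (-1/81)/(w + 4) - (1/9)/(w + 4)² + (1/81)/(w - 5)


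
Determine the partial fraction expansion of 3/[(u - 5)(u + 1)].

3/(u - 5)(u + 1) = P/(u - 5) + Q/(u + 1). P = 3/(5 + 1) = 1/2, Q = 3/(-1 - 5) = -1/2
Result: (1/2)/(u - 5) - (1/2)/(u + 1)


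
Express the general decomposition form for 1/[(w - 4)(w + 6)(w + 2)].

Three distinct linear factors: α/(w - 4) + β/(w + 6) + γ/(w + 2)


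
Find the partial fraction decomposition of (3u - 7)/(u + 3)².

(3u - 7) = A(u + 3) + B. At u = -3: B = 3·(-3) - 7 = -16. Coeff of u: A = 3
Result: 3/(u + 3) - 16/(u + 3)²


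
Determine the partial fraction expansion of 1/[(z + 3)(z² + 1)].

Cover-up at z = -3: P = 1/((-3)² + 1) = 1/10. Then Q = -P = -1/10, R = -P·(0 - 3) = 3/10
Result: (1/10)/(z + 3) - ((1/10)z - 3/10)/(z² + 1)


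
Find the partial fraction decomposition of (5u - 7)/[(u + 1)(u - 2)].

At u=-1: α = (5·(-1) - 7)/(-1 - 2) = 4. At u=2: β = (5·2 - 7)/(2 + 1) = 1
Result: 4/(u + 1) + 1/(u - 2)


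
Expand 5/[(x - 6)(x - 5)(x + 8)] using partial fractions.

Using cover-up method: α = 5/14, β = -5/13, γ = 5/182
Result: (5/14)/(x - 6) - (5/13)/(x - 5) + (5/182)/(x + 8)


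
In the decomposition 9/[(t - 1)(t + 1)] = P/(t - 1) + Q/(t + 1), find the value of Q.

Cover-up at t = -1: Q = 9/(-1 - 1) = -9/2


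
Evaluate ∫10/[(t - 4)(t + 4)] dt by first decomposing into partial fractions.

Decompose: 10/[(t - 4)(t + 4)] = (5/4)/(t - 4) - (5/4)/(t + 4). Integrate each term: (5/4) ln|(t - 4)| - (5/4) ln|(t + 4)| + C


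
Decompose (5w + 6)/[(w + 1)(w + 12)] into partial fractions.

At w=-1: α = (5·(-1) + 6)/(-1 + 12) = 1/11. At w=-12: β = (5·(-12) + 6)/(-12 + 1) = 54/11
Result: (1/11)/(w + 1) + (54/11)/(w + 12)


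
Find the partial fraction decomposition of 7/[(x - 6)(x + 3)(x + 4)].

Using cover-up method: P = 7/90, Q = -7/9, R = 7/10
Result: (7/90)/(x - 6) - (7/9)/(x + 3) + (7/10)/(x + 4)


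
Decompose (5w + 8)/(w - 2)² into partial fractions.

(5w + 8) = A(w - 2) + B. At w = 2: B = 5·2 + 8 = 18. Coeff of w: A = 5
Result: 5/(w - 2) + 18/(w - 2)²


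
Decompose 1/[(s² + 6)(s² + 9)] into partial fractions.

Coefficient matching gives α = γ = 0, β = 1/(9-6) = 1/3, δ = -β = -1/3
Result: (1/3)/(s² + 6) - (1/3)/(s² + 9)


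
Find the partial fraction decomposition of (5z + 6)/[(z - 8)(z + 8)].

At z=8: A = (5·8 + 6)/(8 + 8) = 23/8. At z=-8: B = (5·(-8) + 6)/(-8 - 8) = 17/8
Result: (23/8)/(z - 8) + (17/8)/(z + 8)


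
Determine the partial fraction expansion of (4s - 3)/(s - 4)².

(4s - 3) = α(s - 4) + β. At s = 4: β = 4·4 - 3 = 13. Coeff of s: α = 4
Result: 4/(s - 4) + 13/(s - 4)²


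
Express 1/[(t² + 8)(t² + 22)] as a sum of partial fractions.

Coefficient matching gives A = C = 0, B = 1/(22-8) = 1/14, D = -B = -1/14
Result: (1/14)/(t² + 8) - (1/14)/(t² + 22)


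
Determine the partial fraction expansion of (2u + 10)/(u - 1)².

(2u + 10) = α(u - 1) + β. At u = 1: β = 2·1 + 10 = 12. Coeff of u: α = 2
Result: 2/(u - 1) + 12/(u - 1)²


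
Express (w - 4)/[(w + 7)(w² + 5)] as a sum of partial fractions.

At w=-7: P = (1·(-7) - 4)/((-7)² + 5) = -11/54. Q = -P = 11/54, R = 1 - (-7)·P = -23/54
Result: (-11/54)/(w + 7) + ((11/54)w - 23/54)/(w² + 5)


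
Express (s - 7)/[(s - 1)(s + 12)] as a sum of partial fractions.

At s=1: A = (1·1 - 7)/(1 + 12) = -6/13. At s=-12: B = (1·(-12) - 7)/(-12 - 1) = 19/13
Result: (-6/13)/(s - 1) + (19/13)/(s + 12)


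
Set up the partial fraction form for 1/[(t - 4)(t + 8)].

Distinct linear factors: A/(t - 4) + B/(t + 8)


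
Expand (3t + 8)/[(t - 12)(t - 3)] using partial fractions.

At t=12: P = (3·12 + 8)/(12 - 3) = 44/9. At t=3: Q = (3·3 + 8)/(3 - 12) = -17/9
Result: (44/9)/(t - 12) - (17/9)/(t - 3)


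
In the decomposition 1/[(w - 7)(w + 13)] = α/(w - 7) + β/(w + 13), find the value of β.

Cover-up at w = -13: β = 1/(-13 - 7) = -1/20


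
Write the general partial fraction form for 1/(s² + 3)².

Repeated quadratic factor: (αs + β)/(s² + 3) + (γs + δ)/(s² + 3)²


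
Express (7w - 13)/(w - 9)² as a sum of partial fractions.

(7w - 13) = α(w - 9) + β. At w = 9: β = 7·9 - 13 = 50. Coeff of w: α = 7
Result: 7/(w - 9) + 50/(w - 9)²


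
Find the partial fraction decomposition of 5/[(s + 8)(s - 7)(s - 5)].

Using cover-up method: P = 1/39, Q = 1/6, R = -5/26
Result: (1/39)/(s + 8) + (1/6)/(s - 7) - (5/26)/(s - 5)


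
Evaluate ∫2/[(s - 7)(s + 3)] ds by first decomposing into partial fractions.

Decompose: 2/[(s - 7)(s + 3)] = (1/5)/(s - 7) - (1/5)/(s + 3). Integrate each term: (1/5) ln|(s - 7)| - (1/5) ln|(s + 3)| + C


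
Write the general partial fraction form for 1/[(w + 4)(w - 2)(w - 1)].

Three distinct linear factors: P/(w + 4) + Q/(w - 2) + R/(w - 1)


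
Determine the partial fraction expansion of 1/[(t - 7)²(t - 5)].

Cover-up at t=5: γ = 1/(5 - 7)² = 1/4. Cover-up at t=7: β = 1/(7 - 5) = 1/2. Comparing t² coeff: α = -γ = -1/4
Result: (-1/4)/(t - 7) + (1/2)/(t - 7)² + (1/4)/(t - 5)


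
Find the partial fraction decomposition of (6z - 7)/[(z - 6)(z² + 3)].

At z=6: P = (6·6 - 7)/(6² + 3) = 29/39. Q = -P = -29/39, R = 6 - 6·P = 20/13
Result: (29/39)/(z - 6) - ((29/39)z - 20/13)/(z² + 3)


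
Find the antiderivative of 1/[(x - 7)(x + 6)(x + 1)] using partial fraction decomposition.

Cover-up: P = 1/104, Q = 1/65, R = -1/40. Decomposition: (1/104)/(x - 7) + (1/65)/(x + 6) - (1/40)/(x + 1). Integrate each term: (1/104) ln|(x - 7)| + (1/65) ln|(x + 6)| - (1/40) ln|(x + 1)| + C


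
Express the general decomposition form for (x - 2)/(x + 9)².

Repeated linear factor: A/(x + 9) + B/(x + 9)²


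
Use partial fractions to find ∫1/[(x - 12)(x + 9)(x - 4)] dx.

Cover-up: A = 1/168, B = 1/273, C = -1/104. Decomposition: (1/168)/(x - 12) + (1/273)/(x + 9) - (1/104)/(x - 4). Integrate each term: (1/168) ln|(x - 12)| + (1/273) ln|(x + 9)| - (1/104) ln|(x - 4)| + C


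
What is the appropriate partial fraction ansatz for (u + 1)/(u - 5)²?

Repeated linear factor: α/(u - 5) + β/(u - 5)²


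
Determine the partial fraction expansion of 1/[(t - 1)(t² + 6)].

Cover-up at t = 1: α = 1/(1² + 6) = 1/7. Then β = -α = -1/7, γ = -α·(0 + 1) = -1/7
Result: (1/7)/(t - 1) - ((1/7)t + 1/7)/(t² + 6)


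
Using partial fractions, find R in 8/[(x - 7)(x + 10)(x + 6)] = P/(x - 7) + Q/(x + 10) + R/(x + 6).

Cover-up at x = -6: R = 8/[(-6 - 7)(-6 + 10)] = 8/[(-13)(4)] = -8/52 = -2/13


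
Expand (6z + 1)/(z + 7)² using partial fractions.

(6z + 1) = P(z + 7) + Q. At z = -7: Q = 6·(-7) + 1 = -41. Coeff of z: P = 6
Result: 6/(z + 7) - 41/(z + 7)²


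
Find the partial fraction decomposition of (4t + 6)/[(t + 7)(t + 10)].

At t=-7: α = (4·(-7) + 6)/(-7 + 10) = -22/3. At t=-10: β = (4·(-10) + 6)/(-10 + 7) = 34/3
Result: (-22/3)/(t + 7) + (34/3)/(t + 10)


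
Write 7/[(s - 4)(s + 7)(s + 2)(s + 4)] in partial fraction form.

Using Heaviside cover-up: (7/528)/(s - 4) - (7/165)/(s + 7) - (7/60)/(s + 2) + (7/48)/(s + 4)


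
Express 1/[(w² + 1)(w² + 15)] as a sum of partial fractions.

Coefficient matching gives α = γ = 0, β = 1/(15-1) = 1/14, δ = -β = -1/14
Result: (1/14)/(w² + 1) - (1/14)/(w² + 15)


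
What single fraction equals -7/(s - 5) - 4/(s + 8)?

Common denominator (s - 5)(s + 8). Numerator: -7(s + 8) - 4(s - 5) = (-7s - 56) - (4s - 20) = -11s - 36
Result: (-11s - 36)/[(s - 5)(s + 8)]


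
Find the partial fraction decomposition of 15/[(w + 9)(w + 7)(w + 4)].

Using cover-up method: A = 3/2, B = -5/2, C = 1
Result: (3/2)/(w + 9) - (5/2)/(w + 7) + 1/(w + 4)


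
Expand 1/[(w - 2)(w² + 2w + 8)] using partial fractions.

Cover-up at w = 2: P = 1/(2² + 2·2 + 8) = 1/16. Then Q = -P = -1/16, R = -P·(2 + 2) = -1/4
Result: (1/16)/(w - 2) - ((1/16)w + 1/4)/(w² + 2w + 8)


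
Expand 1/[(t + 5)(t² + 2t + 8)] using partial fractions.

Cover-up at t = -5: α = 1/((-5)² + 2·(-5) + 8) = 1/23. Then β = -α = -1/23, γ = -α·(2 - 5) = 3/23
Result: (1/23)/(t + 5) - ((1/23)t - 3/23)/(t² + 2t + 8)


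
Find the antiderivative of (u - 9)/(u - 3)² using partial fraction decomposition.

Decompose: P = 1, Q = 1·3 - 9 = -6, so (u - 9)/(u - 3)² = 1/(u - 3) - 6/(u - 3)². Integrate: ∫ P/(u - 3) du = ln|(u - 3)|; ∫ Q/(u - 3)² du = 6/(u - 3). Sum: ln|(u - 3)| + 6/(u - 3) + C


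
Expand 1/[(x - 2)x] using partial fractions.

1/(x - 2)x = P/(x - 2) + Q/x. P = 1/(2 - 0) = 1/2, Q = 1/(0 - 2) = -1/2
Result: (1/2)/(x - 2) - (1/2)/x


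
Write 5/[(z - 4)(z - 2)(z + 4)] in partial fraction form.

Using cover-up method: P = 5/16, Q = -5/12, R = 5/48
Result: (5/16)/(z - 4) - (5/12)/(z - 2) + (5/48)/(z + 4)


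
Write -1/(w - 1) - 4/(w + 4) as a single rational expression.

Common denominator (w - 1)(w + 4). Numerator: -1(w + 4) - 4(w - 1) = (-w - 4) - (4w - 4) = -5w
Result: (-5w)/[(w - 1)(w + 4)]


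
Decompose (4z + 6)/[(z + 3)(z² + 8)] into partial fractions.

At z=-3: α = (4·(-3) + 6)/((-3)² + 8) = -6/17. β = -α = 6/17, γ = 4 - (-3)·α = 50/17
Result: (-6/17)/(z + 3) + ((6/17)z + 50/17)/(z² + 8)


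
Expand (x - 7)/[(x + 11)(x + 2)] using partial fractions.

At x=-11: α = (1·(-11) - 7)/(-11 + 2) = 2. At x=-2: β = (1·(-2) - 7)/(-2 + 11) = -1
Result: 2/(x + 11) - 1/(x + 2)


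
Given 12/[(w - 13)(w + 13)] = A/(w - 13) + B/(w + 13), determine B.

Cover-up at w = -13: B = 12/(-13 - 13) = -12/26 = -6/13


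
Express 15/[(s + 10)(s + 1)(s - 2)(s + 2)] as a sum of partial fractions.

Using Heaviside cover-up: (-5/288)/(s + 10) - (5/9)/(s + 1) + (5/48)/(s - 2) + (15/32)/(s + 2)


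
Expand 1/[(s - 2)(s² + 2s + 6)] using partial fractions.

Cover-up at s = 2: A = 1/(2² + 2·2 + 6) = 1/14. Then B = -A = -1/14, C = -A·(2 + 2) = -2/7
Result: (1/14)/(s - 2) - ((1/14)s + 2/7)/(s² + 2s + 6)


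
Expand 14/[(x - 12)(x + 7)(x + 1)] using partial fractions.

Using cover-up method: A = 14/247, B = 7/57, C = -7/39
Result: (14/247)/(x - 12) + (7/57)/(x + 7) - (7/39)/(x + 1)


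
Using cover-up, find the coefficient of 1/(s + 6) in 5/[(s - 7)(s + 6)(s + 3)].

Cover (s + 6), set s=-6: 5/[(-6 - 7)(-6 + 3)] = 5/39


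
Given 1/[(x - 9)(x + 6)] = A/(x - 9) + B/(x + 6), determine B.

Cover-up at x = -6: B = 1/(-6 - 9) = -1/15


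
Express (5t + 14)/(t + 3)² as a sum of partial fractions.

(5t + 14) = A(t + 3) + B. At t = -3: B = 5·(-3) + 14 = -1. Coeff of t: A = 5
Result: 5/(t + 3) - 1/(t + 3)²


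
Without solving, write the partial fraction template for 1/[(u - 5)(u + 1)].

Distinct linear factors: α/(u - 5) + β/(u + 1)


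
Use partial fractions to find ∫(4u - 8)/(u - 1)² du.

Decompose: P = 4, Q = 4·1 - 8 = -4, so (4u - 8)/(u - 1)² = 4/(u - 1) - 4/(u - 1)². Integrate: ∫ P/(u - 1) du = 4 ln|(u - 1)|; ∫ Q/(u - 1)² du = 4/(u - 1). Sum: 4 ln|(u - 1)| + 4/(u - 1) + C


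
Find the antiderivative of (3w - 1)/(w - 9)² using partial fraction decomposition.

Decompose: A = 3, B = 3·9 - 1 = 26, so (3w - 1)/(w - 9)² = 3/(w - 9) + 26/(w - 9)². Integrate: ∫ A/(w - 9) dw = 3 ln|(w - 9)|; ∫ B/(w - 9)² dw = -26/(w - 9). Sum: 3 ln|(w - 9)| - 26/(w - 9) + C


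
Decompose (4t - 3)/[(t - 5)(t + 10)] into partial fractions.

At t=5: α = (4·5 - 3)/(5 + 10) = 17/15. At t=-10: β = (4·(-10) - 3)/(-10 - 5) = 43/15
Result: (17/15)/(t - 5) + (43/15)/(t + 10)


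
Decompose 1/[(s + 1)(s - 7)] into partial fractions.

1/(s + 1)(s - 7) = A/(s + 1) + B/(s - 7). A = 1/(-1 - 7) = -1/8, B = 1/(7 + 1) = 1/8
Result: (-1/8)/(s + 1) + (1/8)/(s - 7)


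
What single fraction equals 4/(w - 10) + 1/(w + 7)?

Common denominator (w - 10)(w + 7). Numerator: 4(w + 7) + 1(w - 10) = (4w + 28) + (w - 10) = 5w + 18
Result: (5w + 18)/[(w - 10)(w + 7)]


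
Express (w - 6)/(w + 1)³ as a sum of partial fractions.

(w - 6) = α(w + 1)² + β(w + 1) + γ. At w = -1: γ = 1·(-1) - 6 = -7. Coefficients: α = 0, β = 1
Result: 1/(w + 1)² - 7/(w + 1)³


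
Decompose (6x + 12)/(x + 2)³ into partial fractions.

(6x + 12) = α(x + 2)² + β(x + 2) + γ. At x = -2: γ = 6·(-2) + 12 = 0. Coefficients: α = 0, β = 6
Result: 6/(x + 2)²


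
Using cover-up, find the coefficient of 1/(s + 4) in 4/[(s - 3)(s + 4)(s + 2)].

Cover (s + 4), set s=-4: 4/[(-4 - 3)(-4 + 2)] = 2/7


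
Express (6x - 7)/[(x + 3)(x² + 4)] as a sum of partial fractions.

At x=-3: A = (6·(-3) - 7)/((-3)² + 4) = -25/13. B = -A = 25/13, C = 6 - (-3)·A = 3/13
Result: (-25/13)/(x + 3) + ((25/13)x + 3/13)/(x² + 4)


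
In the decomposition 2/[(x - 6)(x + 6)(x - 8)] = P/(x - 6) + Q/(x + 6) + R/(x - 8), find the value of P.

Cover-up at x = 6: P = 2/[(6 + 6)(6 - 8)] = 2/[(12)(-2)] = -2/24 = -1/12


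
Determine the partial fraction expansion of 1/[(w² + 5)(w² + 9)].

Coefficient matching gives α = γ = 0, β = 1/(9-5) = 1/4, δ = -β = -1/4
Result: (1/4)/(w² + 5) - (1/4)/(w² + 9)


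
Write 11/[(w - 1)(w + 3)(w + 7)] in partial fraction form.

Using cover-up method: P = 11/32, Q = -11/16, R = 11/32
Result: (11/32)/(w - 1) - (11/16)/(w + 3) + (11/32)/(w + 7)


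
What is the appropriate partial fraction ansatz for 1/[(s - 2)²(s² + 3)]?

Repeated linear + quadratic: A/(s - 2) + B/(s - 2)² + (Cs + D)/(s² + 3)


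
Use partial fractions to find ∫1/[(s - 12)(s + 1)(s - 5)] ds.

Cover-up: α = 1/91, β = 1/78, γ = -1/42. Decomposition: (1/91)/(s - 12) + (1/78)/(s + 1) - (1/42)/(s - 5). Integrate each term: (1/91) ln|(s - 12)| + (1/78) ln|(s + 1)| - (1/42) ln|(s - 5)| + C


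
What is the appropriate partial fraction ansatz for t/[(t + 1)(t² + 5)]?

Linear + irreducible quadratic: α/(t + 1) + (βt + γ)/(t² + 5)


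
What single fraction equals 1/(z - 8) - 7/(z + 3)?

Common denominator (z - 8)(z + 3). Numerator: 1(z + 3) - 7(z - 8) = (z + 3) - (7z - 56) = -6z + 59
Result: (-6z + 59)/[(z - 8)(z + 3)]


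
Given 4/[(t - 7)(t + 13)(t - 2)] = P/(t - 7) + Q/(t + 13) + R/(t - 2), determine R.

Cover-up at t = 2: R = 4/[(2 - 7)(2 + 13)] = 4/[(-5)(15)] = -4/75


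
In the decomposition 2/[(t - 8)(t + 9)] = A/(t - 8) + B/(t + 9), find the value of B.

Cover-up at t = -9: B = 2/(-9 - 8) = -2/17


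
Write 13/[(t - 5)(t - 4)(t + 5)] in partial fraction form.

Using cover-up method: A = 13/10, B = -13/9, C = 13/90
Result: (13/10)/(t - 5) - (13/9)/(t - 4) + (13/90)/(t + 5)


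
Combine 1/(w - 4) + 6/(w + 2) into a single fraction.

Common denominator (w - 4)(w + 2). Numerator: 1(w + 2) + 6(w - 4) = (w + 2) + (6w - 24) = 7w - 22
Result: (7w - 22)/[(w - 4)(w + 2)]


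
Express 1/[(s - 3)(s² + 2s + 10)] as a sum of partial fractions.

Cover-up at s = 3: α = 1/(3² + 2·3 + 10) = 1/25. Then β = -α = -1/25, γ = -α·(2 + 3) = -1/5
Result: (1/25)/(s - 3) - ((1/25)s + 1/5)/(s² + 2s + 10)


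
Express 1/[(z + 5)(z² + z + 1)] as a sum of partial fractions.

Cover-up at z = -5: α = 1/((-5)² + 1·(-5) + 1) = 1/21. Then β = -α = -1/21, γ = -α·(1 - 5) = 4/21
Result: (1/21)/(z + 5) - ((1/21)z - 4/21)/(z² + z + 1)


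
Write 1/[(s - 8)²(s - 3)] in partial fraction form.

Cover-up at s=3: C = 1/(3 - 8)² = 1/25. Cover-up at s=8: B = 1/(8 - 3) = 1/5. Comparing s² coeff: A = -C = -1/25
Result: (-1/25)/(s - 8) + (1/5)/(s - 8)² + (1/25)/(s - 3)


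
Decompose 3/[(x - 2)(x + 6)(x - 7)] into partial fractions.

Using cover-up method: P = -3/40, Q = 3/104, R = 3/65
Result: (-3/40)/(x - 2) + (3/104)/(x + 6) + (3/65)/(x - 7)


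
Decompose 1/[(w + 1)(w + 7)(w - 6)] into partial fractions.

Using cover-up method: α = -1/42, β = 1/78, γ = 1/91
Result: (-1/42)/(w + 1) + (1/78)/(w + 7) + (1/91)/(w - 6)


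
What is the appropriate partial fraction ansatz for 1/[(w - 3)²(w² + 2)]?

Repeated linear + quadratic: α/(w - 3) + β/(w - 3)² + (γw + δ)/(w² + 2)


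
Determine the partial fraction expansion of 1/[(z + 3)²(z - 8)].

Cover-up at z=8: R = 1/(8 + 3)² = 1/121. Cover-up at z=-3: Q = 1/(-3 - 8) = -1/11. Comparing z² coeff: P = -R = -1/121
Result: (-1/121)/(z + 3) - (1/11)/(z + 3)² + (1/121)/(z - 8)


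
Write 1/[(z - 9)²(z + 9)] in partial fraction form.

Cover-up at z=-9: C = 1/(-9 - 9)² = 1/324. Cover-up at z=9: B = 1/(9 + 9) = 1/18. Comparing z² coeff: A = -C = -1/324
Result: (-1/324)/(z - 9) + (1/18)/(z - 9)² + (1/324)/(z + 9)


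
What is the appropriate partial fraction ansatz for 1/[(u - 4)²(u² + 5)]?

Repeated linear + quadratic: P/(u - 4) + Q/(u - 4)² + (Ru + S)/(u² + 5)


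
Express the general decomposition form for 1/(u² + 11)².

Repeated quadratic factor: (αu + β)/(u² + 11) + (γu + δ)/(u² + 11)²


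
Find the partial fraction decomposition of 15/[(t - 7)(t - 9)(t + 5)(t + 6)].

Using Heaviside cover-up: (-5/104)/(t - 7) + (1/28)/(t - 9) + (5/56)/(t + 5) - (1/13)/(t + 6)


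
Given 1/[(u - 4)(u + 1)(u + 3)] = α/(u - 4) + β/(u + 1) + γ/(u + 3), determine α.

Cover-up at u = 4: α = 1/[(4 + 1)(4 + 3)] = 1/[(5)(7)] = 1/35


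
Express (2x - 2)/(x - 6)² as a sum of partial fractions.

(2x - 2) = α(x - 6) + β. At x = 6: β = 2·6 - 2 = 10. Coeff of x: α = 2
Result: 2/(x - 6) + 10/(x - 6)²


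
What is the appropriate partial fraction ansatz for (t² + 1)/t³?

Repeated linear factor (power 3): P/t + Q/t² + R/t³


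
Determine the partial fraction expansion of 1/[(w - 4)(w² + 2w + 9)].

Cover-up at w = 4: P = 1/(4² + 2·4 + 9) = 1/33. Then Q = -P = -1/33, R = -P·(2 + 4) = -2/11
Result: (1/33)/(w - 4) - ((1/33)w + 2/11)/(w² + 2w + 9)


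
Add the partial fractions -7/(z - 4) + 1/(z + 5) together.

Common denominator (z - 4)(z + 5). Numerator: -7(z + 5) + 1(z - 4) = (-7z - 35) + (z - 4) = -6z - 39
Result: (-6z - 39)/[(z - 4)(z + 5)]


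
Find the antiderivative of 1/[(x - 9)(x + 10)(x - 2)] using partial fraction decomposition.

Cover-up: P = 1/133, Q = 1/228, R = -1/84. Decomposition: (1/133)/(x - 9) + (1/228)/(x + 10) - (1/84)/(x - 2). Integrate each term: (1/133) ln|(x - 9)| + (1/228) ln|(x + 10)| - (1/84) ln|(x - 2)| + C


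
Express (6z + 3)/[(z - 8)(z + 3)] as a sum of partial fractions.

At z=8: P = (6·8 + 3)/(8 + 3) = 51/11. At z=-3: Q = (6·(-3) + 3)/(-3 - 8) = 15/11
Result: (51/11)/(z - 8) + (15/11)/(z + 3)


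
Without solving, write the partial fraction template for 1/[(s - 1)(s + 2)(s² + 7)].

Two linear + quadratic: P/(s - 1) + Q/(s + 2) + (Rs + S)/(s² + 7)


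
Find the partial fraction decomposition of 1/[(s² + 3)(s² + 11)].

Coefficient matching gives α = γ = 0, β = 1/(11-3) = 1/8, δ = -β = -1/8
Result: (1/8)/(s² + 3) - (1/8)/(s² + 11)


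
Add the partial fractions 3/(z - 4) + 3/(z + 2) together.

Common denominator (z - 4)(z + 2). Numerator: 3(z + 2) + 3(z - 4) = (3z + 6) + (3z - 12) = 6z - 6
Result: (6z - 6)/[(z - 4)(z + 2)]


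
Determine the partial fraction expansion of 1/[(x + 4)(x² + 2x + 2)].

Cover-up at x = -4: P = 1/((-4)² + 2·(-4) + 2) = 1/10. Then Q = -P = -1/10, R = -P·(2 - 4) = 1/5
Result: (1/10)/(x + 4) - ((1/10)x - 1/5)/(x² + 2x + 2)


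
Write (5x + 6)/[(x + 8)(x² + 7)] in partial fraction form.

At x=-8: α = (5·(-8) + 6)/((-8)² + 7) = -34/71. β = -α = 34/71, γ = 5 - (-8)·α = 83/71
Result: (-34/71)/(x + 8) + ((34/71)x + 83/71)/(x² + 7)


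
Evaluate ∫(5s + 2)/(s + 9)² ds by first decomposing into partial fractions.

Decompose: α = 5, β = 5·(-9) + 2 = -43, so (5s + 2)/(s + 9)² = 5/(s + 9) - 43/(s + 9)². Integrate: ∫ α/(s + 9) ds = 5 ln|(s + 9)|; ∫ β/(s + 9)² ds = 43/(s + 9). Sum: 5 ln|(s + 9)| + 43/(s + 9) + C


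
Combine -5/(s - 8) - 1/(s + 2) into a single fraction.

Common denominator (s - 8)(s + 2). Numerator: -5(s + 2) - 1(s - 8) = (-5s - 10) - (s - 8) = -6s - 2
Result: (-6s - 2)/[(s - 8)(s + 2)]


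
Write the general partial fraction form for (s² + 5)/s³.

Repeated linear factor (power 3): A/s + B/s² + C/s³


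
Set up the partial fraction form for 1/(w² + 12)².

Repeated quadratic factor: (αw + β)/(w² + 12) + (γw + δ)/(w² + 12)²


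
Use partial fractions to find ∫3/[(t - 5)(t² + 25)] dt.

Cover-up at t=5: P = 3/(5²+25) = 3/50. Coeff matching: Q = -3/50, R = -3/10. Decomposition: (3/50)/(t - 5) - ((3/50)t + 3/10)/(t² + 25). Integrate: linear → ln, quadratic → (1/2)ln + arctan: (3/50) ln|(t - 5)| - (3/100) ln(t² + 25) - (3/50) arctan(t/5) + C


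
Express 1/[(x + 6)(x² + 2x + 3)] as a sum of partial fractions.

Cover-up at x = -6: P = 1/((-6)² + 2·(-6) + 3) = 1/27. Then Q = -P = -1/27, R = -P·(2 - 6) = 4/27
Result: (1/27)/(x + 6) - ((1/27)x - 4/27)/(x² + 2x + 3)


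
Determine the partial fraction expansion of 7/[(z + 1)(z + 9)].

7/(z + 1)(z + 9) = P/(z + 1) + Q/(z + 9). P = 7/(-1 + 9) = 7/8, Q = 7/(-9 + 1) = -7/8
Result: (7/8)/(z + 1) - (7/8)/(z + 9)


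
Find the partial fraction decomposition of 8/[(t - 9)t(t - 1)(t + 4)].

Using Heaviside cover-up: (1/117)/(t - 9) + (2/9)/t - (1/5)/(t - 1) - (2/65)/(t + 4)


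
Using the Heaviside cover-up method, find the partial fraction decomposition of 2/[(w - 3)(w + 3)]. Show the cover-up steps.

Cover (w - 3): set w=3, get P = 2/(3 + 3) = 1/3. Cover (w + 3): set w=-3, get Q = 2/(-3 - 3) = -1/3.
Result: (1/3)/(w - 3) - (1/3)/(w + 3)


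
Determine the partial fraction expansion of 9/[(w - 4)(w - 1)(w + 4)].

Using cover-up method: α = 3/8, β = -3/5, γ = 9/40
Result: (3/8)/(w - 4) - (3/5)/(w - 1) + (9/40)/(w + 4)


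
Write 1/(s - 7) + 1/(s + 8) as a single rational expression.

Common denominator (s - 7)(s + 8). Numerator: 1(s + 8) + 1(s - 7) = (s + 8) + (s - 7) = 2s + 1
Result: (2s + 1)/[(s - 7)(s + 8)]


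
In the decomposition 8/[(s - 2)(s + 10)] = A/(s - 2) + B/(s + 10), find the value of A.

Cover-up at s = 2: A = 8/(2 + 10) = 8/12 = 2/3


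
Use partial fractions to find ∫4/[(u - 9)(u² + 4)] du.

Cover-up at u=9: A = 4/(9²+4) = 4/85. Coeff matching: B = -4/85, C = -36/85. Decomposition: (4/85)/(u - 9) - ((4/85)u + 36/85)/(u² + 4). Integrate: linear → ln, quadratic → (1/2)ln + arctan: (4/85) ln|(u - 9)| - (2/85) ln(u² + 4) - (18/85) arctan(u/2) + C


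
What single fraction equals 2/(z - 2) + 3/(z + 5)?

Common denominator (z - 2)(z + 5). Numerator: 2(z + 5) + 3(z - 2) = (2z + 10) + (3z - 6) = 5z + 4
Result: (5z + 4)/[(z - 2)(z + 5)]


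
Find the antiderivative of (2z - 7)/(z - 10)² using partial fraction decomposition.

Decompose: P = 2, Q = 2·10 - 7 = 13, so (2z - 7)/(z - 10)² = 2/(z - 10) + 13/(z - 10)². Integrate: ∫ P/(z - 10) dz = 2 ln|(z - 10)|; ∫ Q/(z - 10)² dz = -13/(z - 10). Sum: 2 ln|(z - 10)| - 13/(z - 10) + C


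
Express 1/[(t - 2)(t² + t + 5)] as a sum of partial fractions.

Cover-up at t = 2: α = 1/(2² + 1·2 + 5) = 1/11. Then β = -α = -1/11, γ = -α·(1 + 2) = -3/11
Result: (1/11)/(t - 2) - ((1/11)t + 3/11)/(t² + t + 5)


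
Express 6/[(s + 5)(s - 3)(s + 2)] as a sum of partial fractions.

Using cover-up method: P = 1/4, Q = 3/20, R = -2/5
Result: (1/4)/(s + 5) + (3/20)/(s - 3) - (2/5)/(s + 2)


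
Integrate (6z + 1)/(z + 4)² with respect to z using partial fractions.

Decompose: P = 6, Q = 6·(-4) + 1 = -23, so (6z + 1)/(z + 4)² = 6/(z + 4) - 23/(z + 4)². Integrate: ∫ P/(z + 4) dz = 6 ln|(z + 4)|; ∫ Q/(z + 4)² dz = 23/(z + 4). Sum: 6 ln|(z + 4)| + 23/(z + 4) + C


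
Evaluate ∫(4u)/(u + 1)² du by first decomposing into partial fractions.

Decompose: α = 4, β = 4·(-1) + 0 = -4, so (4u)/(u + 1)² = 4/(u + 1) - 4/(u + 1)². Integrate: ∫ α/(u + 1) du = 4 ln|(u + 1)|; ∫ β/(u + 1)² du = 4/(u + 1). Sum: 4 ln|(u + 1)| + 4/(u + 1) + C


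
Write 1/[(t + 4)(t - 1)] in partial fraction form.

1/(t + 4)(t - 1) = A/(t + 4) + B/(t - 1). A = 1/(-4 - 1) = -1/5, B = 1/(1 + 4) = 1/5
Result: (-1/5)/(t + 4) + (1/5)/(t - 1)


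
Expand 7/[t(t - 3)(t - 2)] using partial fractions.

Using cover-up method: A = 7/6, B = 7/3, C = -7/2
Result: (7/6)/t + (7/3)/(t - 3) - (7/2)/(t - 2)


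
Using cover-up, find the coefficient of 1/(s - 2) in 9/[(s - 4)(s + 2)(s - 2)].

Cover (s - 2), set s=2: 9/[(2 - 4)(2 + 2)] = -9/8


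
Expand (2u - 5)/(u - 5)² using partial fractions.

(2u - 5) = P(u - 5) + Q. At u = 5: Q = 2·5 - 5 = 5. Coeff of u: P = 2
Result: 2/(u - 5) + 5/(u - 5)²


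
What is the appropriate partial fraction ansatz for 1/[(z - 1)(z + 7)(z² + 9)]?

Two linear + quadratic: A/(z - 1) + B/(z + 7) + (Cz + D)/(z² + 9)


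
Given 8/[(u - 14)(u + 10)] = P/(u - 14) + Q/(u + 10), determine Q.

Cover-up at u = -10: Q = 8/(-10 - 14) = -8/24 = -1/3


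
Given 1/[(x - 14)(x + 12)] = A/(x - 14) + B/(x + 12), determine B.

Cover-up at x = -12: B = 1/(-12 - 14) = -1/26


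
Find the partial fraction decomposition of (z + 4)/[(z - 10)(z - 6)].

At z=10: α = (1·10 + 4)/(10 - 6) = 7/2. At z=6: β = (1·6 + 4)/(6 - 10) = -5/2
Result: (7/2)/(z - 10) - (5/2)/(z - 6)


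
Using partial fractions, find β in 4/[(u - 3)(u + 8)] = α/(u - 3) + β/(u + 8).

Cover-up at u = -8: β = 4/(-8 - 3) = -4/11


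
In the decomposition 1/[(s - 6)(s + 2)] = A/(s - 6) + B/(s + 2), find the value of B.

Cover-up at s = -2: B = 1/(-2 - 6) = -1/8


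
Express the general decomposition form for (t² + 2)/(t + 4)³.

Repeated linear factor (power 3): P/(t + 4) + Q/(t + 4)² + R/(t + 4)³


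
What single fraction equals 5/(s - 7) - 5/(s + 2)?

Common denominator (s - 7)(s + 2). Numerator: 5(s + 2) - 5(s - 7) = (5s + 10) - (5s - 35) = 45
Result: (45)/[(s - 7)(s + 2)]


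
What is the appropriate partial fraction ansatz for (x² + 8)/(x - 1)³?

Repeated linear factor (power 3): P/(x - 1) + Q/(x - 1)² + R/(x - 1)³


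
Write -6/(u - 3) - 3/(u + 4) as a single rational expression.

Common denominator (u - 3)(u + 4). Numerator: -6(u + 4) - 3(u - 3) = (-6u - 24) - (3u - 9) = -9u - 15
Result: (-9u - 15)/[(u - 3)(u + 4)]


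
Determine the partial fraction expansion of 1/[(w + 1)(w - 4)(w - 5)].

Using cover-up method: α = 1/30, β = -1/5, γ = 1/6
Result: (1/30)/(w + 1) - (1/5)/(w - 4) + (1/6)/(w - 5)


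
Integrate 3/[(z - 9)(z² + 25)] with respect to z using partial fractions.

Cover-up at z=9: P = 3/(9²+25) = 3/106. Coeff matching: Q = -3/106, R = -27/106. Decomposition: (3/106)/(z - 9) - ((3/106)z + 27/106)/(z² + 25). Integrate: linear → ln, quadratic → (1/2)ln + arctan: (3/106) ln|(z - 9)| - (3/212) ln(z² + 25) - (27/530) arctan(z/5) + C


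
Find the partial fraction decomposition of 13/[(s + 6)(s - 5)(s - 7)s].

Using Heaviside cover-up: (-1/66)/(s + 6) - (13/110)/(s - 5) + (1/14)/(s - 7) + (13/210)/s


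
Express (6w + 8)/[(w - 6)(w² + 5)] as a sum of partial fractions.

At w=6: α = (6·6 + 8)/(6² + 5) = 44/41. β = -α = -44/41, γ = 6 - 6·α = -18/41
Result: (44/41)/(w - 6) - ((44/41)w + 18/41)/(w² + 5)


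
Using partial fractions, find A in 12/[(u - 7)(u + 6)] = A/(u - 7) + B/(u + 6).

Cover-up at u = 7: A = 12/(7 + 6) = 12/13


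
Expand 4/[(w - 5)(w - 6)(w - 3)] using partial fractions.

Using cover-up method: P = -2, Q = 4/3, R = 2/3
Result: -2/(w - 5) + (4/3)/(w - 6) + (2/3)/(w - 3)


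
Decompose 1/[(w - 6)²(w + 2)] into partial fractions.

Cover-up at w=-2: γ = 1/(-2 - 6)² = 1/64. Cover-up at w=6: β = 1/(6 + 2) = 1/8. Comparing w² coeff: α = -γ = -1/64
Result: (-1/64)/(w - 6) + (1/8)/(w - 6)² + (1/64)/(w + 2)


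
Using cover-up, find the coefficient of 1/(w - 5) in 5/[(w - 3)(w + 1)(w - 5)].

Cover (w - 5), set w=5: 5/[(5 - 3)(5 + 1)] = 5/12


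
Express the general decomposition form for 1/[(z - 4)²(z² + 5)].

Repeated linear + quadratic: α/(z - 4) + β/(z - 4)² + (γz + δ)/(z² + 5)


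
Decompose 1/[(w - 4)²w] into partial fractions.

Cover-up at w=0: γ = 1/(0 - 4)² = 1/16. Cover-up at w=4: β = 1/(4 - 0) = 1/4. Comparing w² coeff: α = -γ = -1/16
Result: (-1/16)/(w - 4) + (1/4)/(w - 4)² + (1/16)/w


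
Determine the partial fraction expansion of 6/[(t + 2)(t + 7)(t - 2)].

Using cover-up method: α = -3/10, β = 2/15, γ = 1/6
Result: (-3/10)/(t + 2) + (2/15)/(t + 7) + (1/6)/(t - 2)


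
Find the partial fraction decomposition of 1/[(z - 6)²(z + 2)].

Cover-up at z=-2: C = 1/(-2 - 6)² = 1/64. Cover-up at z=6: B = 1/(6 + 2) = 1/8. Comparing z² coeff: A = -C = -1/64
Result: (-1/64)/(z - 6) + (1/8)/(z - 6)² + (1/64)/(z + 2)


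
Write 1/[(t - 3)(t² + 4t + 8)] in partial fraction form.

Cover-up at t = 3: P = 1/(3² + 4·3 + 8) = 1/29. Then Q = -P = -1/29, R = -P·(4 + 3) = -7/29
Result: (1/29)/(t - 3) - ((1/29)t + 7/29)/(t² + 4t + 8)


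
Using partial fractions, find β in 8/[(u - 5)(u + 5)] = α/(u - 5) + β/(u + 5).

Cover-up at u = -5: β = 8/(-5 - 5) = -8/10 = -4/5


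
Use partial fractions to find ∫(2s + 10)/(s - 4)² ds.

Decompose: α = 2, β = 2·4 + 10 = 18, so (2s + 10)/(s - 4)² = 2/(s - 4) + 18/(s - 4)². Integrate: ∫ α/(s - 4) ds = 2 ln|(s - 4)|; ∫ β/(s - 4)² ds = -18/(s - 4). Sum: 2 ln|(s - 4)| - 18/(s - 4) + C


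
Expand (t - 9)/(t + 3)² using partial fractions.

(t - 9) = A(t + 3) + B. At t = -3: B = 1·(-3) - 9 = -12. Coeff of t: A = 1
Result: 1/(t + 3) - 12/(t + 3)²


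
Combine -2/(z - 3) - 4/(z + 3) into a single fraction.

Common denominator (z - 3)(z + 3). Numerator: -2(z + 3) - 4(z - 3) = (-2z - 6) - (4z - 12) = -6z + 6
Result: (-6z + 6)/[(z - 3)(z + 3)]


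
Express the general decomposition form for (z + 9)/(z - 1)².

Repeated linear factor: α/(z - 1) + β/(z - 1)²


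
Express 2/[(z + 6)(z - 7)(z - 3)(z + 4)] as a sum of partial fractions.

Using Heaviside cover-up: (-1/117)/(z + 6) + (1/286)/(z - 7) - (1/126)/(z - 3) + (1/77)/(z + 4)


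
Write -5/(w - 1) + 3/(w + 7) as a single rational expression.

Common denominator (w - 1)(w + 7). Numerator: -5(w + 7) + 3(w - 1) = (-5w - 35) + (3w - 3) = -2w - 38
Result: (-2w - 38)/[(w - 1)(w + 7)]


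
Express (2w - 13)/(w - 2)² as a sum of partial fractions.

(2w - 13) = P(w - 2) + Q. At w = 2: Q = 2·2 - 13 = -9. Coeff of w: P = 2
Result: 2/(w - 2) - 9/(w - 2)²


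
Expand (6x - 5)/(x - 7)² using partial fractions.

(6x - 5) = P(x - 7) + Q. At x = 7: Q = 6·7 - 5 = 37. Coeff of x: P = 6
Result: 6/(x - 7) + 37/(x - 7)²


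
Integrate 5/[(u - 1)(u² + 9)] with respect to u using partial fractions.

Cover-up at u=1: α = 5/(1²+9) = 1/2. Coeff matching: β = -1/2, γ = -1/2. Decomposition: (1/2)/(u - 1) - ((1/2)u + 1/2)/(u² + 9). Integrate: linear → ln, quadratic → (1/2)ln + arctan: (1/2) ln|(u - 1)| - (1/4) ln(u² + 9) - (1/6) arctan(u/3) + C


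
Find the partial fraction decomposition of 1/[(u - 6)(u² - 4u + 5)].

Cover-up at u = 6: α = 1/(6² - 4·6 + 5) = 1/17. Then β = -α = -1/17, γ = -α·(-4 + 6) = -2/17
Result: (1/17)/(u - 6) - ((1/17)u + 2/17)/(u² - 4u + 5)


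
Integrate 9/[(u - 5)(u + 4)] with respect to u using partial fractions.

Decompose: 9/[(u - 5)(u + 4)] = 1/(u - 5) - 1/(u + 4). Integrate each term: ln|(u - 5)| - ln|(u + 4)| + C


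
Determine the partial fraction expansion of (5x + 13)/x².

(5x + 13) = αx + β. At x = 0: β = 5·0 + 13 = 13. Coeff of x: α = 5
Result: 5/x + 13/x²


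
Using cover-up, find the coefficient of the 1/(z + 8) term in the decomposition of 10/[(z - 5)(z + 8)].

Cover (z + 8), set z=-8: 10/((z - 5) at z=-8) = 10/(-13) = -10/13


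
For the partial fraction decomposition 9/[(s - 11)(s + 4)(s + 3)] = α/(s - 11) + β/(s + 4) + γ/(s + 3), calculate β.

Cover-up at s = -4: β = 9/[(-4 - 11)(-4 + 3)] = 9/[(-15)(-1)] = 9/15 = 3/5


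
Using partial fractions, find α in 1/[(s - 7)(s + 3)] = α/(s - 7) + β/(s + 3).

Cover-up at s = 7: α = 1/(7 + 3) = 1/10


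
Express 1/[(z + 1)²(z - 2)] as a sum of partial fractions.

Cover-up at z=2: C = 1/(2 + 1)² = 1/9. Cover-up at z=-1: B = 1/(-1 - 2) = -1/3. Comparing z² coeff: A = -C = -1/9
Result: (-1/9)/(z + 1) - (1/3)/(z + 1)² + (1/9)/(z - 2)


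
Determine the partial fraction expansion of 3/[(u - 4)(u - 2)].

3/(u - 4)(u - 2) = A/(u - 4) + B/(u - 2). A = 3/(4 - 2) = 3/2, B = 3/(2 - 4) = -3/2
Result: (3/2)/(u - 4) - (3/2)/(u - 2)


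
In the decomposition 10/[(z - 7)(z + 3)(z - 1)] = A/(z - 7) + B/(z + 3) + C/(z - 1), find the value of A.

Cover-up at z = 7: A = 10/[(7 + 3)(7 - 1)] = 10/[(10)(6)] = 10/60 = 1/6


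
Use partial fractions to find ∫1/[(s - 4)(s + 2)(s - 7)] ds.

Cover-up: A = -1/18, B = 1/54, C = 1/27. Decomposition: (-1/18)/(s - 4) + (1/54)/(s + 2) + (1/27)/(s - 7). Integrate each term: (-1/18) ln|(s - 4)| + (1/54) ln|(s + 2)| + (1/27) ln|(s - 7)| + C


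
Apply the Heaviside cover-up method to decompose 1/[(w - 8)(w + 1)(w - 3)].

Cover (w - 8), w=8: α = 1/[(8 + 1)(8 - 3)] = 1/45. Cover (w + 1), w=-1: β = 1/[(-1 - 8)(-1 - 3)] = 1/36. Cover (w - 3), w=3: γ = 1/[(3 - 8)(3 + 1)] = -1/20.
Result: (1/45)/(w - 8) + (1/36)/(w + 1) - (1/20)/(w - 3)


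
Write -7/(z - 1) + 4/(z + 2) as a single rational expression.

Common denominator (z - 1)(z + 2). Numerator: -7(z + 2) + 4(z - 1) = (-7z - 14) + (4z - 4) = -3z - 18
Result: (-3z - 18)/[(z - 1)(z + 2)]


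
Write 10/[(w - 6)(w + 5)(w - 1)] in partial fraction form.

Using cover-up method: P = 2/11, Q = 5/33, R = -1/3
Result: (2/11)/(w - 6) + (5/33)/(w + 5) - (1/3)/(w - 1)


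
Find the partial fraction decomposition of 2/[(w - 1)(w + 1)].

2/(w - 1)(w + 1) = A/(w - 1) + B/(w + 1). A = 2/(1 + 1) = 1, B = 2/(-1 - 1) = -1
Result: 1/(w - 1) - 1/(w + 1)


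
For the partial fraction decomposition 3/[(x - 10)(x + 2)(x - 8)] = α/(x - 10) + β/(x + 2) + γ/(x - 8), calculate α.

Cover-up at x = 10: α = 3/[(10 + 2)(10 - 8)] = 3/[(12)(2)] = 3/24 = 1/8


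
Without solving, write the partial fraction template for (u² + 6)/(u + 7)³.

Repeated linear factor (power 3): P/(u + 7) + Q/(u + 7)² + R/(u + 7)³


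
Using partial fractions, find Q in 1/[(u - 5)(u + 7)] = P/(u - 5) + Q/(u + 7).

Cover-up at u = -7: Q = 1/(-7 - 5) = -1/12


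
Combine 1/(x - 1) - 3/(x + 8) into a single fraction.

Common denominator (x - 1)(x + 8). Numerator: 1(x + 8) - 3(x - 1) = (x + 8) - (3x - 3) = -2x + 11
Result: (-2x + 11)/[(x - 1)(x + 8)]


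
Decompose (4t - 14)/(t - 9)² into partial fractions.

(4t - 14) = α(t - 9) + β. At t = 9: β = 4·9 - 14 = 22. Coeff of t: α = 4
Result: 4/(t - 9) + 22/(t - 9)²


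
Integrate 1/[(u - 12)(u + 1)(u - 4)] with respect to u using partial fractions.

Cover-up: α = 1/104, β = 1/65, γ = -1/40. Decomposition: (1/104)/(u - 12) + (1/65)/(u + 1) - (1/40)/(u - 4). Integrate each term: (1/104) ln|(u - 12)| + (1/65) ln|(u + 1)| - (1/40) ln|(u - 4)| + C


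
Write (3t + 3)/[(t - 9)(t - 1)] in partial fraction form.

At t=9: P = (3·9 + 3)/(9 - 1) = 15/4. At t=1: Q = (3·1 + 3)/(1 - 9) = -3/4
Result: (15/4)/(t - 9) - (3/4)/(t - 1)


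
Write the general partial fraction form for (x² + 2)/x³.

Repeated linear factor (power 3): α/x + β/x² + γ/x³


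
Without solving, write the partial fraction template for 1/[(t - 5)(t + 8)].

Distinct linear factors: P/(t - 5) + Q/(t + 8)


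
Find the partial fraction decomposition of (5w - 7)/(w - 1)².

(5w - 7) = A(w - 1) + B. At w = 1: B = 5·1 - 7 = -2. Coeff of w: A = 5
Result: 5/(w - 1) - 2/(w - 1)²


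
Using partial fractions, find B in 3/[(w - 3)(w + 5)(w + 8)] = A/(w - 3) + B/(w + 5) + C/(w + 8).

Cover-up at w = -5: B = 3/[(-5 - 3)(-5 + 8)] = 3/[(-8)(3)] = -3/24 = -1/8


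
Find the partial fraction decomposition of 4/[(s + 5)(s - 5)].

4/(s + 5)(s - 5) = P/(s + 5) + Q/(s - 5). P = 4/(-5 - 5) = -2/5, Q = 4/(5 + 5) = 2/5
Result: (-2/5)/(s + 5) + (2/5)/(s - 5)


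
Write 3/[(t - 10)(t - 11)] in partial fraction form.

3/(t - 10)(t - 11) = P/(t - 10) + Q/(t - 11). P = 3/(10 - 11) = -3, Q = 3/(11 - 10) = 3
Result: -3/(t - 10) + 3/(t - 11)


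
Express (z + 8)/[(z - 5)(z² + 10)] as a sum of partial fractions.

At z=5: α = (1·5 + 8)/(5² + 10) = 13/35. β = -α = -13/35, γ = 1 - 5·α = -6/7
Result: (13/35)/(z - 5) - ((13/35)z + 6/7)/(z² + 10)


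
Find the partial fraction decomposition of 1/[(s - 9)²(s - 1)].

Cover-up at s=1: γ = 1/(1 - 9)² = 1/64. Cover-up at s=9: β = 1/(9 - 1) = 1/8. Comparing s² coeff: α = -γ = -1/64
Result: (-1/64)/(s - 9) + (1/8)/(s - 9)² + (1/64)/(s - 1)


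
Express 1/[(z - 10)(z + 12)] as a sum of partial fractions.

1/(z - 10)(z + 12) = P/(z - 10) + Q/(z + 12). P = 1/(10 + 12) = 1/22, Q = 1/(-12 - 10) = -1/22
Result: (1/22)/(z - 10) - (1/22)/(z + 12)


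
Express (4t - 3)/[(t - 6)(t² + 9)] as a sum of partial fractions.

At t=6: P = (4·6 - 3)/(6² + 9) = 7/15. Q = -P = -7/15, R = 4 - 6·P = 6/5
Result: (7/15)/(t - 6) - ((7/15)t - 6/5)/(t² + 9)
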